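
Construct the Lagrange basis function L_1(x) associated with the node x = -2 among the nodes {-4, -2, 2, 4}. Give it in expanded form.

L_1(x) = (x + 4)(x - 2)(x - 4) / [(2)·(-4)·(-6)]
       = (x^3 - 2x^2 - 16x + 32) / (48)

L_1(x) = (1/48)x^3 - (1/24)x^2 - (1/3)x + 2/3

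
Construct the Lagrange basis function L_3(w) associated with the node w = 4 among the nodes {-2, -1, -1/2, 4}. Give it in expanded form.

L_3(w) = (w + 2)(w + 1)(w + 1/2) / [(6)·(5)·(9/2)]
       = (w^3 + (7/2)w^2 + (7/2)w + 1) / (135)

L_3(w) = (1/135)w^3 + (7/270)w^2 + (7/270)w + 1/135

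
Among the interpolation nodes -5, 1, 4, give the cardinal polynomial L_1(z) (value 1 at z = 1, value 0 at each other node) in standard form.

L_1(z) = (z + 5)(z - 4) / [(6)·(-3)]
       = (z^2 + z - 20) / (-18)

L_1(z) = -(1/18)z^2 - (1/18)z + 10/9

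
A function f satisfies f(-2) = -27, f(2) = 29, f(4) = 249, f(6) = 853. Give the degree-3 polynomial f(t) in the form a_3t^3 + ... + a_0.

f(t) = 4t^3 - 2t + 1

L_0(t) = (t - 2)(t - 4)(t - 6) / [-192] = -(1/192)t^3 + (1/16)t^2 - (11/48)t + 1/4
L_1(t) = (t + 2)(t - 4)(t - 6) / [32] = (1/32)t^3 - (1/4)t^2 + (1/8)t + 3/2
L_2(t) = (t + 2)(t - 2)(t - 6) / [-24] = -(1/24)t^3 + (1/4)t^2 + (1/6)t - 1
L_3(t) = (t + 2)(t - 2)(t - 4) / [64] = (1/64)t^3 - (1/16)t^2 - (1/16)t + 1/4
f(t) = (-27)·L_0 + 29·L_1 + 249·L_2 + 853·L_3
  (-27)·L_0(t) = (9/64)t^3 - (27/16)t^2 + (99/16)t - 27/4
  29·L_1(t) = (29/32)t^3 - (29/4)t^2 + (29/8)t + 87/2
  249·L_2(t) = -(83/8)t^3 + (249/4)t^2 + (83/2)t - 249
  853·L_3(t) = (853/64)t^3 - (853/16)t^2 - (853/16)t + 853/4
Adding term by term: 4t^3 - 2t + 1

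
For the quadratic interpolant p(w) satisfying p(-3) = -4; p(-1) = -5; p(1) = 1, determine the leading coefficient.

7/8

Build the Lagrange basis polynomials:
L_0(w) = (w + 1)(w - 1) / [8] = (1/8)w^2 - 1/8
L_1(w) = (w + 3)(w - 1) / [-4] = -(1/4)w^2 - (1/2)w + 3/4
L_2(w) = (w + 3)(w + 1) / [8] = (1/8)w^2 + (1/2)w + 3/8
p(w) = (-4)·L_0 + (-5)·L_1 + 1·L_2
Only the coefficient of w^2 is needed; take it from each L_i and combine:
(-4)·(1/8) + (-5)·(-1/4) + 1·(1/8) = 7/8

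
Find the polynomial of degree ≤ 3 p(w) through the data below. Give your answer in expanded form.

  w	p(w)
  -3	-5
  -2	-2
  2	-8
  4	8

Newton's divided differences:
p[-3,-2] = (-2 - (-5)) / (-2 - (-3)) = 3
p[-2,2] = (-8 - (-2)) / (2 - (-2)) = -3/2
p[2,4] = (8 - (-8)) / (4 - 2) = 8
p[-3,-2,2] = (-3/2 - 3) / (2 - (-3)) = -9/10
p[-2,2,4] = (8 - (-3/2)) / (4 - (-2)) = 19/12
p[-3,-2,2,4] = (19/12 - (-9/10)) / (4 - (-3)) = 149/420
p(w) = -5 + 3·(w + 3) + (-9/10)·(w + 3)(w + 2) + (149/420)·(w + 3)(w + 2)(w - 2)
Expanding: p(w) = (149/420)w^3 + (23/140)w^2 - (613/210)w - 198/35

p(w) = (149/420)w^3 + (23/140)w^2 - (613/210)w - 198/35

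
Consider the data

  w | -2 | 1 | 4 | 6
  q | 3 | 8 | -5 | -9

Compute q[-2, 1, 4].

-1

q[-2,1] = (8 - 3) / (1 - (-2)) = 5/3
q[1,4] = (-5 - 8) / (4 - 1) = -13/3
q[-2,1,4] = (-13/3 - 5/3) / (4 - (-2)) = -1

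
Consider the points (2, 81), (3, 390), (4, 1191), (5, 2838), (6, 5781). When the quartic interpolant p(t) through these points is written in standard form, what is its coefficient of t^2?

L_0(t) = (t - 3)(t - 4)(t - 5)(t - 6) / [24] = (1/24)t^4 - (3/4)t^3 + (119/24)t^2 - (57/4)t + 15
L_1(t) = (t - 2)(t - 4)(t - 5)(t - 6) / [-6] = -(1/6)t^4 + (17/6)t^3 - (52/3)t^2 + (134/3)t - 40
L_2(t) = (t - 2)(t - 3)(t - 5)(t - 6) / [4] = (1/4)t^4 - 4t^3 + (91/4)t^2 - 54t + 45
L_3(t) = (t - 2)(t - 3)(t - 4)(t - 6) / [-6] = -(1/6)t^4 + (5/2)t^3 - (40/3)t^2 + 30t - 24
L_4(t) = (t - 2)(t - 3)(t - 4)(t - 5) / [24] = (1/24)t^4 - (7/12)t^3 + (71/24)t^2 - (77/12)t + 5
p(t) = 81·L_0 + 390·L_1 + 1191·L_2 + 2838·L_3 + 5781·L_4
Only the coefficient of t^2 is needed; take it from each L_i and combine:
81·(119/24) + 390·(-52/3) + 1191·(91/4) + 2838·(-40/3) + 5781·(71/24) = -1

-1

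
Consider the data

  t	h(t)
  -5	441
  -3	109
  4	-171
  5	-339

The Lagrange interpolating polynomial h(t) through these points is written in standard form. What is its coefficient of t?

-3

Build the Lagrange basis polynomials:
L_0(t) = (t + 3)(t - 4)(t - 5) / [-180] = -(1/180)t^3 + (1/30)t^2 + (7/180)t - 1/3
L_1(t) = (t + 5)(t - 4)(t - 5) / [112] = (1/112)t^3 - (1/28)t^2 - (25/112)t + 25/28
L_2(t) = (t + 5)(t + 3)(t - 5) / [-63] = -(1/63)t^3 - (1/21)t^2 + (25/63)t + 25/21
L_3(t) = (t + 5)(t + 3)(t - 4) / [80] = (1/80)t^3 + (1/20)t^2 - (17/80)t - 3/4
h(t) = 441·L_0 + 109·L_1 + (-171)·L_2 + (-339)·L_3
Only the coefficient of t is needed; take it from each L_i and combine:
441·(7/180) + 109·(-25/112) + (-171)·(25/63) + (-339)·(-17/80) = -3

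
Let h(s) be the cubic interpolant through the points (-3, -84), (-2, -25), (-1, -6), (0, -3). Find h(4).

Evaluate each Lagrange basis at s = 4:
L_0(4) = (6)·(5)·(4)/[(-1)·(-2)·(-3)] = -20
L_1(4) = (7)·(5)·(4)/[(1)·(-1)·(-2)] = 70
L_2(4) = (7)·(6)·(4)/[(2)·(1)·(-1)] = -84
L_3(4) = (7)·(6)·(5)/[(3)·(2)·(1)] = 35
Sum: (-84)·(-20) + (-25)·(70) + (-6)·(-84) + (-3)·(35) = 329

329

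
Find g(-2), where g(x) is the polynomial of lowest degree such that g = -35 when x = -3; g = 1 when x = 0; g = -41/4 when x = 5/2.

Using Newton's divided-difference form:
g[-3,0] = (1 - (-35)) / (0 - (-3)) = 12
g[0,5/2] = (-41/4 - 1) / (5/2 - 0) = -9/2
g[-3,0,5/2] = (-9/2 - 12) / (5/2 - (-3)) = -3
g(-2) = -35 + 12·(1) + (-3)·(1)·(-2) = -17

-17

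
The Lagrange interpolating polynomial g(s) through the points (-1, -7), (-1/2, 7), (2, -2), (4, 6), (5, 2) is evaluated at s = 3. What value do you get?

-343/495

Evaluate each Lagrange basis at s = 3:
L_0(3) = (7/2)·(1)·(-1)·(-2)/[(-1/2)·(-3)·(-5)·(-6)] = 7/45
L_1(3) = (4)·(1)·(-1)·(-2)/[(1/2)·(-5/2)·(-9/2)·(-11/2)] = -128/495
L_2(3) = (4)·(7/2)·(-1)·(-2)/[(3)·(5/2)·(-2)·(-3)] = 28/45
L_3(3) = (4)·(7/2)·(1)·(-2)/[(5)·(9/2)·(2)·(-1)] = 28/45
L_4(3) = (4)·(7/2)·(1)·(-1)/[(6)·(11/2)·(3)·(1)] = -14/99
Sum: (-7)·(7/45) + 7·(-128/495) + (-2)·(28/45) + 6·(28/45) + 2·(-14/99) = -343/495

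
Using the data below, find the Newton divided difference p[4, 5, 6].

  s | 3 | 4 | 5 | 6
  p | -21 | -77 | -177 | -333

-28

p[4,5] = (-177 - (-77)) / (5 - 4) = -100
p[5,6] = (-333 - (-177)) / (6 - 5) = -156
p[4,5,6] = (-156 - (-100)) / (6 - 4) = -28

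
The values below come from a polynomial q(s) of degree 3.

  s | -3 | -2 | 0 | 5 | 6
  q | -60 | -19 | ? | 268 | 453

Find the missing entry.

3

The 4 known values determine q uniquely (degree ≤ 3).
L_0(0) = (2)·(-5)·(-6)/[(-1)·(-8)·(-9)] = -5/6
L_1(0) = (3)·(-5)·(-6)/[(1)·(-7)·(-8)] = 45/28
L_2(0) = (3)·(2)·(-6)/[(8)·(7)·(-1)] = 9/14
L_3(0) = (3)·(2)·(-5)/[(9)·(8)·(1)] = -5/12
Sum: (-60)·(-5/6) + (-19)·(45/28) + 268·(9/14) + 453·(-5/12) = 3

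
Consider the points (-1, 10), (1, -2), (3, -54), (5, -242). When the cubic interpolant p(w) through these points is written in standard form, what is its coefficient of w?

-4

L_0(w) = (w - 1)(w - 3)(w - 5) / [-48] = -(1/48)w^3 + (3/16)w^2 - (23/48)w + 5/16
L_1(w) = (w + 1)(w - 3)(w - 5) / [16] = (1/16)w^3 - (7/16)w^2 + (7/16)w + 15/16
L_2(w) = (w + 1)(w - 1)(w - 5) / [-16] = -(1/16)w^3 + (5/16)w^2 + (1/16)w - 5/16
L_3(w) = (w + 1)(w - 1)(w - 3) / [48] = (1/48)w^3 - (1/16)w^2 - (1/48)w + 1/16
p(w) = 10·L_0 + (-2)·L_1 + (-54)·L_2 + (-242)·L_3
Only the coefficient of w is needed; take it from each L_i and combine:
10·(-23/48) + (-2)·(7/16) + (-54)·(1/16) + (-242)·(-1/48) = -4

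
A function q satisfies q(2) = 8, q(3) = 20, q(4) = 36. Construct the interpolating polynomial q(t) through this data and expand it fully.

Newton's divided differences:
q[2,3] = (20 - 8) / (3 - 2) = 12
q[3,4] = (36 - 20) / (4 - 3) = 16
q[2,3,4] = (16 - 12) / (4 - 2) = 2
q(t) = 8 + 12·(t - 2) + 2·(t - 2)(t - 3)
Expanding: q(t) = 2t^2 + 2t - 4

q(t) = 2t^2 + 2t - 4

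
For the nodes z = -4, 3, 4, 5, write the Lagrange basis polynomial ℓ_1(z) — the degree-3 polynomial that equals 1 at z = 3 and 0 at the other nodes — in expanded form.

ℓ_1(z) = (z + 4)(z - 4)(z - 5) / [(7)·(-1)·(-2)]
       = (z^3 - 5z^2 - 16z + 80) / (14)

ℓ_1(z) = (1/14)z^3 - (5/14)z^2 - (8/7)z + 40/7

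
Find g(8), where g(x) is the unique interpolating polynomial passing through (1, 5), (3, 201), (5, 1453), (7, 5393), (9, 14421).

9091

L_0(8) = (5)·(3)·(1)·(-1)/[(-2)·(-4)·(-6)·(-8)] = -5/128
L_1(8) = (7)·(3)·(1)·(-1)/[(2)·(-2)·(-4)·(-6)] = 7/32
L_2(8) = (7)·(5)·(1)·(-1)/[(4)·(2)·(-2)·(-4)] = -35/64
L_3(8) = (7)·(5)·(3)·(-1)/[(6)·(4)·(2)·(-2)] = 35/32
L_4(8) = (7)·(5)·(3)·(1)/[(8)·(6)·(4)·(2)] = 35/128
Sum: 5·(-5/128) + 201·(7/32) + 1453·(-35/64) + 5393·(35/32) + 14421·(35/128) = 9091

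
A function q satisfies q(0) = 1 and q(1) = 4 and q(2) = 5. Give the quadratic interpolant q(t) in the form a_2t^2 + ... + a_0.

q(t) = -t^2 + 4t + 1

Build the Lagrange basis polynomials:
L_0(t) = (t - 1)(t - 2) / [2] = (1/2)t^2 - (3/2)t + 1
L_1(t) = t(t - 2) / [-1] = -t^2 + 2t
L_2(t) = t(t - 1) / [2] = (1/2)t^2 - (1/2)t
q(t) = 1·L_0 + 4·L_1 + 5·L_2
  1·L_0(t) = (1/2)t^2 - (3/2)t + 1
  4·L_1(t) = -4t^2 + 8t
  5·L_2(t) = (5/2)t^2 - (5/2)t
Adding term by term: -t^2 + 4t + 1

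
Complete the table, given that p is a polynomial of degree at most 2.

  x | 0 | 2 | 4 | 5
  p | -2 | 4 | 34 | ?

The 3 known values determine p uniquely (degree ≤ 2).
L_0(5) = (3)·(1)/[(-2)·(-4)] = 3/8
L_1(5) = (5)·(1)/[(2)·(-2)] = -5/4
L_2(5) = (5)·(3)/[(4)·(2)] = 15/8
Sum: (-2)·(3/8) + 4·(-5/4) + 34·(15/8) = 58

58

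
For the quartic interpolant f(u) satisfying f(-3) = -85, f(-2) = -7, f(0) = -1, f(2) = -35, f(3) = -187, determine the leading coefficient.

The leading coefficient equals the top divided difference f[-3,-2,0,2,3].
f[-3,-2] = (-7 - (-85)) / (-2 - (-3)) = 78
f[-2,0] = (-1 - (-7)) / (0 - (-2)) = 3
f[0,2] = (-35 - (-1)) / (2 - 0) = -17
f[2,3] = (-187 - (-35)) / (3 - 2) = -152
f[-3,-2,0] = (3 - 78) / (0 - (-3)) = -25
f[-2,0,2] = (-17 - 3) / (2 - (-2)) = -5
f[0,2,3] = (-152 - (-17)) / (3 - 0) = -45
f[-3,-2,0,2] = (-5 - (-25)) / (2 - (-3)) = 4
f[-2,0,2,3] = (-45 - (-5)) / (3 - (-2)) = -8
f[-3,-2,0,2,3] = (-8 - 4) / (3 - (-3)) = -2

-2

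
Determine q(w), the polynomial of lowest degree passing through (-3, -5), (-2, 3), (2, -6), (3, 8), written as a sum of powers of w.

q(w) = (53/60)w^3 + (3/5)w^2 - (347/60)w - 39/10

Newton's divided differences:
q[-3,-2] = (3 - (-5)) / (-2 - (-3)) = 8
q[-2,2] = (-6 - 3) / (2 - (-2)) = -9/4
q[2,3] = (8 - (-6)) / (3 - 2) = 14
q[-3,-2,2] = (-9/4 - 8) / (2 - (-3)) = -41/20
q[-2,2,3] = (14 - (-9/4)) / (3 - (-2)) = 13/4
q[-3,-2,2,3] = (13/4 - (-41/20)) / (3 - (-3)) = 53/60
q(w) = -5 + 8·(w + 3) + (-41/20)·(w + 3)(w + 2) + (53/60)·(w + 3)(w + 2)(w - 2)
Expanding: q(w) = (53/60)w^3 + (3/5)w^2 - (347/60)w - 39/10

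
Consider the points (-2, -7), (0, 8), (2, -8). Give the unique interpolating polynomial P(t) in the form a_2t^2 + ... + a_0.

P(t) = -(31/8)t^2 - (1/4)t + 8

L_0(t) = t(t - 2) / [8] = (1/8)t^2 - (1/4)t
L_1(t) = (t + 2)(t - 2) / [-4] = -(1/4)t^2 + 1
L_2(t) = (t + 2)t / [8] = (1/8)t^2 + (1/4)t
P(t) = (-7)·L_0 + 8·L_1 + (-8)·L_2
  (-7)·L_0(t) = -(7/8)t^2 + (7/4)t
  8·L_1(t) = -2t^2 + 8
  (-8)·L_2(t) = -t^2 - 2t
Adding term by term: -(31/8)t^2 - (1/4)t + 8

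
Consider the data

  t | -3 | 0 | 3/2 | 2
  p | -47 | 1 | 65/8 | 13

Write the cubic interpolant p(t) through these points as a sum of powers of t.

Build the Lagrange basis polynomials:
L_0(t) = t(t - 3/2)(t - 2) / [-135/2] = -(2/135)t^3 + (7/135)t^2 - (2/45)t
L_1(t) = (t + 3)(t - 3/2)(t - 2) / [9] = (1/9)t^3 - (1/18)t^2 - (5/6)t + 1
L_2(t) = (t + 3)t(t - 2) / [-27/8] = -(8/27)t^3 - (8/27)t^2 + (16/9)t
L_3(t) = (t + 3)t(t - 3/2) / [5] = (1/5)t^3 + (3/10)t^2 - (9/10)t
p(t) = (-47)·L_0 + 1·L_1 + (65/8)·L_2 + 13·L_3
  (-47)·L_0(t) = (94/135)t^3 - (329/135)t^2 + (94/45)t
  1·L_1(t) = (1/9)t^3 - (1/18)t^2 - (5/6)t + 1
  (65/8)·L_2(t) = -(65/27)t^3 - (65/27)t^2 + (130/9)t
  13·L_3(t) = (13/5)t^3 + (39/10)t^2 - (117/10)t
Adding term by term: t^3 - t^2 + 4t + 1

p(t) = t^3 - t^2 + 4t + 1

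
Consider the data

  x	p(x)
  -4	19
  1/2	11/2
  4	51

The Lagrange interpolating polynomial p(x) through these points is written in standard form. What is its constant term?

3

Build the Lagrange basis polynomials:
L_0(x) = (x - 1/2)(x - 4) / [36] = (1/36)x^2 - (1/8)x + 1/18
L_1(x) = (x + 4)(x - 4) / [-63/4] = -(4/63)x^2 + 64/63
L_2(x) = (x + 4)(x - 1/2) / [28] = (1/28)x^2 + (1/8)x - 1/14
p(x) = 19·L_0 + (11/2)·L_1 + 51·L_2
Only the constant term is needed; take it from each L_i and combine:
19·(1/18) + (11/2)·(64/63) + 51·(-1/14) = 3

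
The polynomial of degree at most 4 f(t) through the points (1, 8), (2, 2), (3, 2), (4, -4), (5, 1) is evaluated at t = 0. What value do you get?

Evaluate each Lagrange basis at t = 0:
L_0(0) = (-2)·(-3)·(-4)·(-5)/[(-1)·(-2)·(-3)·(-4)] = 5
L_1(0) = (-1)·(-3)·(-4)·(-5)/[(1)·(-1)·(-2)·(-3)] = -10
L_2(0) = (-1)·(-2)·(-4)·(-5)/[(2)·(1)·(-1)·(-2)] = 10
L_3(0) = (-1)·(-2)·(-3)·(-5)/[(3)·(2)·(1)·(-1)] = -5
L_4(0) = (-1)·(-2)·(-3)·(-4)/[(4)·(3)·(2)·(1)] = 1
Sum: 8·(5) + 2·(-10) + 2·(10) + (-4)·(-5) + 1·(1) = 61

61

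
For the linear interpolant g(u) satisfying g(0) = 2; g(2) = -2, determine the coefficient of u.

Build the Lagrange basis polynomials:
L_0(u) = (u - 2) / [-2] = -(1/2)u + 1
L_1(u) = u / [2] = (1/2)u
g(u) = 2·L_0 + (-2)·L_1
Only the coefficient of u is needed; take it from each L_i and combine:
2·(-1/2) + (-2)·(1/2) = -2

-2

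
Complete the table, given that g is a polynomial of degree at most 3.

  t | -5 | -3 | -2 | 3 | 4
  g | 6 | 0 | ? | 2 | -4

The 4 known values determine g uniquely (degree ≤ 3).
Evaluate each Lagrange basis at t = -2:
L_0(-2) = (1)·(-5)·(-6)/[(-2)·(-8)·(-9)] = -5/24
L_1(-2) = (3)·(-5)·(-6)/[(2)·(-6)·(-7)] = 15/14
L_2(-2) = (3)·(1)·(-6)/[(8)·(6)·(-1)] = 3/8
L_3(-2) = (3)·(1)·(-5)/[(9)·(7)·(1)] = -5/21
Sum: 6·(-5/24) + 0 + 2·(3/8) + (-4)·(-5/21) = 19/42

19/42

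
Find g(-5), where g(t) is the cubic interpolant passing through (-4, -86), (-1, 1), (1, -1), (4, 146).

-187

Evaluate each Lagrange basis at t = -5:
L_0(-5) = (-4)·(-6)·(-9)/[(-3)·(-5)·(-8)] = 9/5
L_1(-5) = (-1)·(-6)·(-9)/[(3)·(-2)·(-5)] = -9/5
L_2(-5) = (-1)·(-4)·(-9)/[(5)·(2)·(-3)] = 6/5
L_3(-5) = (-1)·(-4)·(-6)/[(8)·(5)·(3)] = -1/5
Sum: (-86)·(9/5) + 1·(-9/5) + (-1)·(6/5) + 146·(-1/5) = -187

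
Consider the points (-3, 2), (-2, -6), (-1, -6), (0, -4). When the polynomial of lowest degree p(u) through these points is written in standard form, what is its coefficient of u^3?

-1

Build the Lagrange basis polynomials:
L_0(u) = (u + 2)(u + 1)u / [-6] = -(1/6)u^3 - (1/2)u^2 - (1/3)u
L_1(u) = (u + 3)(u + 1)u / [2] = (1/2)u^3 + 2u^2 + (3/2)u
L_2(u) = (u + 3)(u + 2)u / [-2] = -(1/2)u^3 - (5/2)u^2 - 3u
L_3(u) = (u + 3)(u + 2)(u + 1) / [6] = (1/6)u^3 + u^2 + (11/6)u + 1
p(u) = 2·L_0 + (-6)·L_1 + (-6)·L_2 + (-4)·L_3
Only the coefficient of u^3 is needed; take it from each L_i and combine:
2·(-1/6) + (-6)·(1/2) + (-6)·(-1/2) + (-4)·(1/6) = -1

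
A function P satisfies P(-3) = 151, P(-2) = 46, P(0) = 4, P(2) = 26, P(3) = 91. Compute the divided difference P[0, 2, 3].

18

P[0,2] = (26 - 4) / (2 - 0) = 11
P[2,3] = (91 - 26) / (3 - 2) = 65
P[0,2,3] = (65 - 11) / (3 - 0) = 18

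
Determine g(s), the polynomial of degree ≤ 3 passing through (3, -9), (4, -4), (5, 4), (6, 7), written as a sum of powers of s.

g(s) = -(4/3)s^3 + (35/2)s^2 - (409/6)s + 74

Newton's divided differences:
g[3,4] = (-4 - (-9)) / (4 - 3) = 5
g[4,5] = (4 - (-4)) / (5 - 4) = 8
g[5,6] = (7 - 4) / (6 - 5) = 3
g[3,4,5] = (8 - 5) / (5 - 3) = 3/2
g[4,5,6] = (3 - 8) / (6 - 4) = -5/2
g[3,4,5,6] = (-5/2 - 3/2) / (6 - 3) = -4/3
g(s) = -9 + 5·(s - 3) + (3/2)·(s - 3)(s - 4) + (-4/3)·(s - 3)(s - 4)(s - 5)
Expanding: g(s) = -(4/3)s^3 + (35/2)s^2 - (409/6)s + 74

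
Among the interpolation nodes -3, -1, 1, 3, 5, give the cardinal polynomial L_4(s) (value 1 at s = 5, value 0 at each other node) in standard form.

L_4(s) = (s + 3)(s + 1)(s - 1)(s - 3) / [(8)·(6)·(4)·(2)]
       = (s^4 - 10s^2 + 9) / (384)

L_4(s) = (1/384)s^4 - (5/192)s^2 + 3/128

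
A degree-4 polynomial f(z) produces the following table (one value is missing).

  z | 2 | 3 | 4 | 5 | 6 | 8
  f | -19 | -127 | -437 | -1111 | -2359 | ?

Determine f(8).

The 5 known values determine f uniquely (degree ≤ 4).
L_0(8) = (5)·(4)·(3)·(2)/[(-1)·(-2)·(-3)·(-4)] = 5
L_1(8) = (6)·(4)·(3)·(2)/[(1)·(-1)·(-2)·(-3)] = -24
L_2(8) = (6)·(5)·(3)·(2)/[(2)·(1)·(-1)·(-2)] = 45
L_3(8) = (6)·(5)·(4)·(2)/[(3)·(2)·(1)·(-1)] = -40
L_4(8) = (6)·(5)·(4)·(3)/[(4)·(3)·(2)·(1)] = 15
Sum: (-19)·(5) + (-127)·(-24) + (-437)·(45) + (-1111)·(-40) + (-2359)·(15) = -7657

-7657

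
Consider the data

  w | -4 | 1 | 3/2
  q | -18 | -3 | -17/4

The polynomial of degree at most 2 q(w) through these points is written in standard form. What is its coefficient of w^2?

-1

The leading coefficient equals the top divided difference q[-4,1,3/2].
q[-4,1] = (-3 - (-18)) / (1 - (-4)) = 3
q[1,3/2] = (-17/4 - (-3)) / (3/2 - 1) = -5/2
q[-4,1,3/2] = (-5/2 - 3) / (3/2 - (-4)) = -1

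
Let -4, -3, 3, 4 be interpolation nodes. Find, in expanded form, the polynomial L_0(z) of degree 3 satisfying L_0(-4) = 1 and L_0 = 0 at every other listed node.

L_0(z) = -(1/56)z^3 + (1/14)z^2 + (9/56)z - 9/14

L_0(z) = (z + 3)(z - 3)(z - 4) / [(-1)·(-7)·(-8)]
       = (z^3 - 4z^2 - 9z + 36) / (-56)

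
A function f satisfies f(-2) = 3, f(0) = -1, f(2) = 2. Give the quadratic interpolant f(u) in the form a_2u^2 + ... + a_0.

Newton's divided differences:
f[-2,0] = (-1 - 3) / (0 - (-2)) = -2
f[0,2] = (2 - (-1)) / (2 - 0) = 3/2
f[-2,0,2] = (3/2 - (-2)) / (2 - (-2)) = 7/8
f(u) = 3 + (-2)·(u + 2) + (7/8)·(u + 2)u
Expanding: f(u) = (7/8)u^2 - (1/4)u - 1

f(u) = (7/8)u^2 - (1/4)u - 1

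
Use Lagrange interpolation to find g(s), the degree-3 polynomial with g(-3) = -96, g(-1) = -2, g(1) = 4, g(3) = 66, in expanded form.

Build the Lagrange basis polynomials:
L_0(s) = (s + 1)(s - 1)(s - 3) / [-48] = -(1/48)s^3 + (1/16)s^2 + (1/48)s - 1/16
L_1(s) = (s + 3)(s - 1)(s - 3) / [16] = (1/16)s^3 - (1/16)s^2 - (9/16)s + 9/16
L_2(s) = (s + 3)(s + 1)(s - 3) / [-16] = -(1/16)s^3 - (1/16)s^2 + (9/16)s + 9/16
L_3(s) = (s + 3)(s + 1)(s - 1) / [48] = (1/48)s^3 + (1/16)s^2 - (1/48)s - 1/16
g(s) = (-96)·L_0 + (-2)·L_1 + 4·L_2 + 66·L_3
  (-96)·L_0(s) = 2s^3 - 6s^2 - 2s + 6
  (-2)·L_1(s) = -(1/8)s^3 + (1/8)s^2 + (9/8)s - 9/8
  4·L_2(s) = -(1/4)s^3 - (1/4)s^2 + (9/4)s + 9/4
  66·L_3(s) = (11/8)s^3 + (33/8)s^2 - (11/8)s - 33/8
Adding term by term: 3s^3 - 2s^2 + 3

g(s) = 3s^3 - 2s^2 + 3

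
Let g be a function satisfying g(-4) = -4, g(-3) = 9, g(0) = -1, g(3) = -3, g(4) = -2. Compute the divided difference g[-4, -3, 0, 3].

163/252

g[-4,-3] = (9 - (-4)) / (-3 - (-4)) = 13
g[-3,0] = (-1 - 9) / (0 - (-3)) = -10/3
g[0,3] = (-3 - (-1)) / (3 - 0) = -2/3
g[-4,-3,0] = (-10/3 - 13) / (0 - (-4)) = -49/12
g[-3,0,3] = (-2/3 - (-10/3)) / (3 - (-3)) = 4/9
g[-4,-3,0,3] = (4/9 - (-49/12)) / (3 - (-4)) = 163/252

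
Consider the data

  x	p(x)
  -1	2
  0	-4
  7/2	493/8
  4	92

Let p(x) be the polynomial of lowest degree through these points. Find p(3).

38

Using Newton's divided-difference form:
p[-1,0] = (-4 - 2) / (0 - (-1)) = -6
p[0,7/2] = (493/8 - (-4)) / (7/2 - 0) = 75/4
p[7/2,4] = (92 - 493/8) / (4 - 7/2) = 243/4
p[-1,0,7/2] = (75/4 - (-6)) / (7/2 - (-1)) = 11/2
p[0,7/2,4] = (243/4 - 75/4) / (4 - 0) = 21/2
p[-1,0,7/2,4] = (21/2 - 11/2) / (4 - (-1)) = 1
p(3) = 2 + (-6)·(4) + (11/2)·(4)·(3) + 1·(4)·(3)·(-1/2) = 38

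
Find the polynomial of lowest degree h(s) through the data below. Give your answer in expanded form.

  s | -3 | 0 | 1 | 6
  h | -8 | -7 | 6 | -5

Build the Lagrange basis polynomials:
L_0(s) = s(s - 1)(s - 6) / [-108] = -(1/108)s^3 + (7/108)s^2 - (1/18)s
L_1(s) = (s + 3)(s - 1)(s - 6) / [18] = (1/18)s^3 - (2/9)s^2 - (5/6)s + 1
L_2(s) = (s + 3)s(s - 6) / [-20] = -(1/20)s^3 + (3/20)s^2 + (9/10)s
L_3(s) = (s + 3)s(s - 1) / [270] = (1/270)s^3 + (1/135)s^2 - (1/90)s
h(s) = (-8)·L_0 + (-7)·L_1 + 6·L_2 + (-5)·L_3
  (-8)·L_0(s) = (2/27)s^3 - (14/27)s^2 + (4/9)s
  (-7)·L_1(s) = -(7/18)s^3 + (14/9)s^2 + (35/6)s - 7
  6·L_2(s) = -(3/10)s^3 + (9/10)s^2 + (27/5)s
  (-5)·L_3(s) = -(1/54)s^3 - (1/27)s^2 + (1/18)s
Adding term by term: -(19/30)s^3 + (19/10)s^2 + (176/15)s - 7

h(s) = -(19/30)s^3 + (19/10)s^2 + (176/15)s - 7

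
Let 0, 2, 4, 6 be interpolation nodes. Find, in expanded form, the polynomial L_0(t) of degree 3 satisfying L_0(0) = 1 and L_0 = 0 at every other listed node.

L_0(t) = (t - 2)(t - 4)(t - 6) / [(-2)·(-4)·(-6)]
       = (t^3 - 12t^2 + 44t - 48) / (-48)

L_0(t) = -(1/48)t^3 + (1/4)t^2 - (11/12)t + 1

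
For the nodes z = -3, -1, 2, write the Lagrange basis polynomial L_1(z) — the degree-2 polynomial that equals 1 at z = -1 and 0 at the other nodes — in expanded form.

L_1(z) = (z + 3)(z - 2) / [(2)·(-3)]
       = (z^2 + z - 6) / (-6)

L_1(z) = -(1/6)z^2 - (1/6)z + 1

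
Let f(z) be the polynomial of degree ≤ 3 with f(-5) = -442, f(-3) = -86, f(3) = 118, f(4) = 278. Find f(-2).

-22

Using Newton's divided-difference form:
f[-5,-3] = (-86 - (-442)) / (-3 - (-5)) = 178
f[-3,3] = (118 - (-86)) / (3 - (-3)) = 34
f[3,4] = (278 - 118) / (4 - 3) = 160
f[-5,-3,3] = (34 - 178) / (3 - (-5)) = -18
f[-3,3,4] = (160 - 34) / (4 - (-3)) = 18
f[-5,-3,3,4] = (18 - (-18)) / (4 - (-5)) = 4
f(-2) = -442 + 178·(3) + (-18)·(3)·(1) + 4·(3)·(1)·(-5) = -22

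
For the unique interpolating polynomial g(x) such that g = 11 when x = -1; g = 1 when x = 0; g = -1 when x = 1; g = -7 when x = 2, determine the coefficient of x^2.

Build the Lagrange basis polynomials:
L_0(x) = x(x - 1)(x - 2) / [-6] = -(1/6)x^3 + (1/2)x^2 - (1/3)x
L_1(x) = (x + 1)(x - 1)(x - 2) / [2] = (1/2)x^3 - x^2 - (1/2)x + 1
L_2(x) = (x + 1)x(x - 2) / [-2] = -(1/2)x^3 + (1/2)x^2 + x
L_3(x) = (x + 1)x(x - 1) / [6] = (1/6)x^3 - (1/6)x
g(x) = 11·L_0 + 1·L_1 + (-1)·L_2 + (-7)·L_3
Only the coefficient of x^2 is needed; take it from each L_i and combine:
11·(1/2) + 1·(-1) + (-1)·(1/2) + (-7)·(0) = 4

4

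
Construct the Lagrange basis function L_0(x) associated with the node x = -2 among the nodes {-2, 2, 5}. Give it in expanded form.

L_0(x) = (1/28)x^2 - (1/4)x + 5/14

L_0(x) = (x - 2)(x - 5) / [(-4)·(-7)]
       = (x^2 - 7x + 10) / (28)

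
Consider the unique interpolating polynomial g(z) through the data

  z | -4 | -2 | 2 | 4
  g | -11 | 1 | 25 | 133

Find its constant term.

-3

L_0(z) = (z + 2)(z - 2)(z - 4) / [-96] = -(1/96)z^3 + (1/24)z^2 + (1/24)z - 1/6
L_1(z) = (z + 4)(z - 2)(z - 4) / [48] = (1/48)z^3 - (1/24)z^2 - (1/3)z + 2/3
L_2(z) = (z + 4)(z + 2)(z - 4) / [-48] = -(1/48)z^3 - (1/24)z^2 + (1/3)z + 2/3
L_3(z) = (z + 4)(z + 2)(z - 2) / [96] = (1/96)z^3 + (1/24)z^2 - (1/24)z - 1/6
g(z) = (-11)·L_0 + 1·L_1 + 25·L_2 + 133·L_3
Only the constant term is needed; take it from each L_i and combine:
(-11)·(-1/6) + 1·(2/3) + 25·(2/3) + 133·(-1/6) = -3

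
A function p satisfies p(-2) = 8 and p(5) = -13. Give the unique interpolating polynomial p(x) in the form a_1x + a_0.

p(x) = -3x + 2

L_0(x) = (x - 5) / [-7] = -(1/7)x + 5/7
L_1(x) = (x + 2) / [7] = (1/7)x + 2/7
p(x) = 8·L_0 + (-13)·L_1
  8·L_0(x) = -(8/7)x + 40/7
  (-13)·L_1(x) = -(13/7)x - 26/7
Adding term by term: -3x + 2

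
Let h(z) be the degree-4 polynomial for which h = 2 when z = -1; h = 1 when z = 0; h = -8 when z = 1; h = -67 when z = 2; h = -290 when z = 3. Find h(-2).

Using Newton's divided-difference form:
h[-1,0] = (1 - 2) / (0 - (-1)) = -1
h[0,1] = (-8 - 1) / (1 - 0) = -9
h[1,2] = (-67 - (-8)) / (2 - 1) = -59
h[2,3] = (-290 - (-67)) / (3 - 2) = -223
h[-1,0,1] = (-9 - (-1)) / (1 - (-1)) = -4
h[0,1,2] = (-59 - (-9)) / (2 - 0) = -25
h[1,2,3] = (-223 - (-59)) / (3 - 1) = -82
h[-1,0,1,2] = (-25 - (-4)) / (2 - (-1)) = -7
h[0,1,2,3] = (-82 - (-25)) / (3 - 0) = -19
h[-1,0,1,2,3] = (-19 - (-7)) / (3 - (-1)) = -3
h(-2) = 2 + (-1)·(-1) + (-4)·(-1)·(-2) + (-7)·(-1)·(-2)·(-3) + (-3)·(-1)·(-2)·(-3)·(-4) = -35

-35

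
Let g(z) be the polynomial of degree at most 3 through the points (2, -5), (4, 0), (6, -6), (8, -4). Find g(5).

Evaluate each Lagrange basis at z = 5:
L_0(5) = (1)·(-1)·(-3)/[(-2)·(-4)·(-6)] = -1/16
L_1(5) = (3)·(-1)·(-3)/[(2)·(-2)·(-4)] = 9/16
L_2(5) = (3)·(1)·(-3)/[(4)·(2)·(-2)] = 9/16
L_3(5) = (3)·(1)·(-1)/[(6)·(4)·(2)] = -1/16
Sum: (-5)·(-1/16) + 0 + (-6)·(9/16) + (-4)·(-1/16) = -45/16

-45/16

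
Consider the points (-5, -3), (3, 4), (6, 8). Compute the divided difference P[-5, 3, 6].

P[-5,3] = (4 - (-3)) / (3 - (-5)) = 7/8
P[3,6] = (8 - 4) / (6 - 3) = 4/3
P[-5,3,6] = (4/3 - 7/8) / (6 - (-5)) = 1/24

1/24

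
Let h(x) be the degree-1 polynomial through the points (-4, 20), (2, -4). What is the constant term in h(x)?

4

Build the Lagrange basis polynomials:
L_0(x) = (x - 2) / [-6] = -(1/6)x + 1/3
L_1(x) = (x + 4) / [6] = (1/6)x + 2/3
h(x) = 20·L_0 + (-4)·L_1
Only the constant term is needed; take it from each L_i and combine:
20·(1/3) + (-4)·(2/3) = 4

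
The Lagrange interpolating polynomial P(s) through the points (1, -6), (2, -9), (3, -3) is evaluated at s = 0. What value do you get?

6

Evaluate each Lagrange basis at s = 0:
L_0(0) = (-2)·(-3)/[(-1)·(-2)] = 3
L_1(0) = (-1)·(-3)/[(1)·(-1)] = -3
L_2(0) = (-1)·(-2)/[(2)·(1)] = 1
Sum: (-6)·(3) + (-9)·(-3) + (-3)·(1) = 6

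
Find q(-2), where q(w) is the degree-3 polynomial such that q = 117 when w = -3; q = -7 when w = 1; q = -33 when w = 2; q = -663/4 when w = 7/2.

35

Using Newton's divided-difference form:
q[-3,1] = (-7 - 117) / (1 - (-3)) = -31
q[1,2] = (-33 - (-7)) / (2 - 1) = -26
q[2,7/2] = (-663/4 - (-33)) / (7/2 - 2) = -177/2
q[-3,1,2] = (-26 - (-31)) / (2 - (-3)) = 1
q[1,2,7/2] = (-177/2 - (-26)) / (7/2 - 1) = -25
q[-3,1,2,7/2] = (-25 - 1) / (7/2 - (-3)) = -4
q(-2) = 117 + (-31)·(1) + 1·(1)·(-3) + (-4)·(1)·(-3)·(-4) = 35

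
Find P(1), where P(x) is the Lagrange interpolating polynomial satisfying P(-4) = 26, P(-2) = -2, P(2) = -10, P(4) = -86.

1

L_0(1) = (3)·(-1)·(-3)/[(-2)·(-6)·(-8)] = -3/32
L_1(1) = (5)·(-1)·(-3)/[(2)·(-4)·(-6)] = 5/16
L_2(1) = (5)·(3)·(-3)/[(6)·(4)·(-2)] = 15/16
L_3(1) = (5)·(3)·(-1)/[(8)·(6)·(2)] = -5/32
Sum: 26·(-3/32) + (-2)·(5/16) + (-10)·(15/16) + (-86)·(-5/32) = 1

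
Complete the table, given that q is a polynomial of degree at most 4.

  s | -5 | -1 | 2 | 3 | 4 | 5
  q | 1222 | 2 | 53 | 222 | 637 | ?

The 5 known values determine q uniquely (degree ≤ 4).
Evaluate each Lagrange basis at s = 5:
L_0(5) = (6)·(3)·(2)·(1)/[(-4)·(-7)·(-8)·(-9)] = 1/56
L_1(5) = (10)·(3)·(2)·(1)/[(4)·(-3)·(-4)·(-5)] = -1/4
L_2(5) = (10)·(6)·(2)·(1)/[(7)·(3)·(-1)·(-2)] = 20/7
L_3(5) = (10)·(6)·(3)·(1)/[(8)·(4)·(1)·(-1)] = -45/8
L_4(5) = (10)·(6)·(3)·(2)/[(9)·(5)·(2)·(1)] = 4
Sum: 1222·(1/56) + 2·(-1/4) + 53·(20/7) + 222·(-45/8) + 637·(4) = 1472

1472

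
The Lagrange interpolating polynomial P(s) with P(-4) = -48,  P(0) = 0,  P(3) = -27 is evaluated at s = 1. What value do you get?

-3

L_0(1) = (1)·(-2)/[(-4)·(-7)] = -1/14
L_1(1) = (5)·(-2)/[(4)·(-3)] = 5/6
L_2(1) = (5)·(1)/[(7)·(3)] = 5/21
Sum: (-48)·(-1/14) + 0 + (-27)·(5/21) = -3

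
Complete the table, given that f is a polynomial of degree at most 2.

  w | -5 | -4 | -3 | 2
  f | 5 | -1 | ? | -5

-115/21

The 3 known values determine f uniquely (degree ≤ 2).
Evaluate each Lagrange basis at w = -3:
L_0(-3) = (1)·(-5)/[(-1)·(-7)] = -5/7
L_1(-3) = (2)·(-5)/[(1)·(-6)] = 5/3
L_2(-3) = (2)·(1)/[(7)·(6)] = 1/21
Sum: 5·(-5/7) + (-1)·(5/3) + (-5)·(1/21) = -115/21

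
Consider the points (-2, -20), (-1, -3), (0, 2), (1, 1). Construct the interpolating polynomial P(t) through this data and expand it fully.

P(t) = t^3 - 3t^2 + t + 2

Build the Lagrange basis polynomials:
L_0(t) = (t + 1)t(t - 1) / [-6] = -(1/6)t^3 + (1/6)t
L_1(t) = (t + 2)t(t - 1) / [2] = (1/2)t^3 + (1/2)t^2 - t
L_2(t) = (t + 2)(t + 1)(t - 1) / [-2] = -(1/2)t^3 - t^2 + (1/2)t + 1
L_3(t) = (t + 2)(t + 1)t / [6] = (1/6)t^3 + (1/2)t^2 + (1/3)t
P(t) = (-20)·L_0 + (-3)·L_1 + 2·L_2 + 1·L_3
  (-20)·L_0(t) = (10/3)t^3 - (10/3)t
  (-3)·L_1(t) = -(3/2)t^3 - (3/2)t^2 + 3t
  2·L_2(t) = -t^3 - 2t^2 + t + 2
  1·L_3(t) = (1/6)t^3 + (1/2)t^2 + (1/3)t
Adding term by term: t^3 - 3t^2 + t + 2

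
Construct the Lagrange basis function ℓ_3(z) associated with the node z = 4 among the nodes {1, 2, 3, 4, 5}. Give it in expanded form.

ℓ_3(z) = -(1/6)z^4 + (11/6)z^3 - (41/6)z^2 + (61/6)z - 5

ℓ_3(z) = (z - 1)(z - 2)(z - 3)(z - 5) / [(3)·(2)·(1)·(-1)]
       = (z^4 - 11z^3 + 41z^2 - 61z + 30) / (-6)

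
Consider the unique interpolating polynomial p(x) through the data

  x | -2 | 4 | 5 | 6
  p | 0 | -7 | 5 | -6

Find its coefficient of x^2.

761/56

Build the Lagrange basis polynomials:
L_0(x) = (x - 4)(x - 5)(x - 6) / [-336] = -(1/336)x^3 + (5/112)x^2 - (37/168)x + 5/14
L_1(x) = (x + 2)(x - 5)(x - 6) / [12] = (1/12)x^3 - (3/4)x^2 + (2/3)x + 5
L_2(x) = (x + 2)(x - 4)(x - 6) / [-7] = -(1/7)x^3 + (8/7)x^2 - (4/7)x - 48/7
L_3(x) = (x + 2)(x - 4)(x - 5) / [16] = (1/16)x^3 - (7/16)x^2 + (1/8)x + 5/2
p(x) = 0·L_0 + (-7)·L_1 + 5·L_2 + (-6)·L_3
Only the coefficient of x^2 is needed; take it from each L_i and combine:
0·(5/112) + (-7)·(-3/4) + 5·(8/7) + (-6)·(-7/16) = 761/56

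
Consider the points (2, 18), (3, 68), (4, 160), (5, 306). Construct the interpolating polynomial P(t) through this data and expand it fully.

L_0(t) = (t - 3)(t - 4)(t - 5) / [-6] = -(1/6)t^3 + 2t^2 - (47/6)t + 10
L_1(t) = (t - 2)(t - 4)(t - 5) / [2] = (1/2)t^3 - (11/2)t^2 + 19t - 20
L_2(t) = (t - 2)(t - 3)(t - 5) / [-2] = -(1/2)t^3 + 5t^2 - (31/2)t + 15
L_3(t) = (t - 2)(t - 3)(t - 4) / [6] = (1/6)t^3 - (3/2)t^2 + (13/3)t - 4
P(t) = 18·L_0 + 68·L_1 + 160·L_2 + 306·L_3
  18·L_0(t) = -3t^3 + 36t^2 - 141t + 180
  68·L_1(t) = 34t^3 - 374t^2 + 1292t - 1360
  160·L_2(t) = -80t^3 + 800t^2 - 2480t + 2400
  306·L_3(t) = 51t^3 - 459t^2 + 1326t - 1224
Adding term by term: 2t^3 + 3t^2 - 3t - 4

P(t) = 2t^3 + 3t^2 - 3t - 4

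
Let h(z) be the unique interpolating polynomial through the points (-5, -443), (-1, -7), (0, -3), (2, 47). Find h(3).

141

Evaluate each Lagrange basis at z = 3:
L_0(3) = (4)·(3)·(1)/[(-4)·(-5)·(-7)] = -3/35
L_1(3) = (8)·(3)·(1)/[(4)·(-1)·(-3)] = 2
L_2(3) = (8)·(4)·(1)/[(5)·(1)·(-2)] = -16/5
L_3(3) = (8)·(4)·(3)/[(7)·(3)·(2)] = 16/7
Sum: (-443)·(-3/35) + (-7)·(2) + (-3)·(-16/5) + 47·(16/7) = 141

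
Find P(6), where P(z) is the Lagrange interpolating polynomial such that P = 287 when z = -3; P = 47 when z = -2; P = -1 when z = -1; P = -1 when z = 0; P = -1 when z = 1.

L_0(6) = (8)·(7)·(6)·(5)/[(-1)·(-2)·(-3)·(-4)] = 70
L_1(6) = (9)·(7)·(6)·(5)/[(1)·(-1)·(-2)·(-3)] = -315
L_2(6) = (9)·(8)·(6)·(5)/[(2)·(1)·(-1)·(-2)] = 540
L_3(6) = (9)·(8)·(7)·(5)/[(3)·(2)·(1)·(-1)] = -420
L_4(6) = (9)·(8)·(7)·(6)/[(4)·(3)·(2)·(1)] = 126
Sum: 287·(70) + 47·(-315) + (-1)·(540) + (-1)·(-420) + (-1)·(126) = 5039

5039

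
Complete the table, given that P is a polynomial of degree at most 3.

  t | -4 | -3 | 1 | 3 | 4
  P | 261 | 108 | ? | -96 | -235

-4

The 4 known values determine P uniquely (degree ≤ 3).
L_0(1) = (4)·(-2)·(-3)/[(-1)·(-7)·(-8)] = -3/7
L_1(1) = (5)·(-2)·(-3)/[(1)·(-6)·(-7)] = 5/7
L_2(1) = (5)·(4)·(-3)/[(7)·(6)·(-1)] = 10/7
L_3(1) = (5)·(4)·(-2)/[(8)·(7)·(1)] = -5/7
Sum: 261·(-3/7) + 108·(5/7) + (-96)·(10/7) + (-235)·(-5/7) = -4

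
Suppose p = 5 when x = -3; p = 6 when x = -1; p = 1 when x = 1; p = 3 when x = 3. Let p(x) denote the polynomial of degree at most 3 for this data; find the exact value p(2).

5/16

Using Newton's divided-difference form:
p[-3,-1] = (6 - 5) / (-1 - (-3)) = 1/2
p[-1,1] = (1 - 6) / (1 - (-1)) = -5/2
p[1,3] = (3 - 1) / (3 - 1) = 1
p[-3,-1,1] = (-5/2 - 1/2) / (1 - (-3)) = -3/4
p[-1,1,3] = (1 - (-5/2)) / (3 - (-1)) = 7/8
p[-3,-1,1,3] = (7/8 - (-3/4)) / (3 - (-3)) = 13/48
p(2) = 5 + (1/2)·(5) + (-3/4)·(5)·(3) + (13/48)·(5)·(3)·(1) = 5/16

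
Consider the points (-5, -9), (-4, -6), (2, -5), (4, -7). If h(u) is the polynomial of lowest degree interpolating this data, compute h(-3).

Evaluate each Lagrange basis at u = -3:
L_0(-3) = (1)·(-5)·(-7)/[(-1)·(-7)·(-9)] = -5/9
L_1(-3) = (2)·(-5)·(-7)/[(1)·(-6)·(-8)] = 35/24
L_2(-3) = (2)·(1)·(-7)/[(7)·(6)·(-2)] = 1/6
L_3(-3) = (2)·(1)·(-5)/[(9)·(8)·(2)] = -5/72
Sum: (-9)·(-5/9) + (-6)·(35/24) + (-5)·(1/6) + (-7)·(-5/72) = -295/72

-295/72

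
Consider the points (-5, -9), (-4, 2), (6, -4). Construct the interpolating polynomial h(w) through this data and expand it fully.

Newton's divided differences:
h[-5,-4] = (2 - (-9)) / (-4 - (-5)) = 11
h[-4,6] = (-4 - 2) / (6 - (-4)) = -3/5
h[-5,-4,6] = (-3/5 - 11) / (6 - (-5)) = -58/55
h(w) = -9 + 11·(w + 5) + (-58/55)·(w + 5)(w + 4)
Expanding: h(w) = -(58/55)w^2 + (83/55)w + 274/11

h(w) = -(58/55)w^2 + (83/55)w + 274/11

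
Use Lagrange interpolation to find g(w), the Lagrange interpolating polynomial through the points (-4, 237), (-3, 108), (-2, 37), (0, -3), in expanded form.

Build the Lagrange basis polynomials:
L_0(w) = (w + 3)(w + 2)w / [-8] = -(1/8)w^3 - (5/8)w^2 - (3/4)w
L_1(w) = (w + 4)(w + 2)w / [3] = (1/3)w^3 + 2w^2 + (8/3)w
L_2(w) = (w + 4)(w + 3)w / [-4] = -(1/4)w^3 - (7/4)w^2 - 3w
L_3(w) = (w + 4)(w + 3)(w + 2) / [24] = (1/24)w^3 + (3/8)w^2 + (13/12)w + 1
g(w) = 237·L_0 + 108·L_1 + 37·L_2 + (-3)·L_3
  237·L_0(w) = -(237/8)w^3 - (1185/8)w^2 - (711/4)w
  108·L_1(w) = 36w^3 + 216w^2 + 288w
  37·L_2(w) = -(37/4)w^3 - (259/4)w^2 - 111w
  (-3)·L_3(w) = -(1/8)w^3 - (9/8)w^2 - (13/4)w - 3
Adding term by term: -3w^3 + 2w^2 - 4w - 3

g(w) = -3w^3 + 2w^2 - 4w - 3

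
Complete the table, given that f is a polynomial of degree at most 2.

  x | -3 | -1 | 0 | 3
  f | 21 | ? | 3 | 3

7

The 3 known values determine f uniquely (degree ≤ 2).
Evaluate each Lagrange basis at x = -1:
L_0(-1) = (-1)·(-4)/[(-3)·(-6)] = 2/9
L_1(-1) = (2)·(-4)/[(3)·(-3)] = 8/9
L_2(-1) = (2)·(-1)/[(6)·(3)] = -1/9
Sum: 21·(2/9) + 3·(8/9) + 3·(-1/9) = 7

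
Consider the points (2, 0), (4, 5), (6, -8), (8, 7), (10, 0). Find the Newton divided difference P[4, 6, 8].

P[4,6] = (-8 - 5) / (6 - 4) = -13/2
P[6,8] = (7 - (-8)) / (8 - 6) = 15/2
P[4,6,8] = (15/2 - (-13/2)) / (8 - 4) = 7/2

7/2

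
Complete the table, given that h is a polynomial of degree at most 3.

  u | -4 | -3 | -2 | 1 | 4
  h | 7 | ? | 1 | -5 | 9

The 4 known values determine h uniquely (degree ≤ 3).
Evaluate each Lagrange basis at u = -3:
L_0(-3) = (-1)·(-4)·(-7)/[(-2)·(-5)·(-8)] = 7/20
L_1(-3) = (1)·(-4)·(-7)/[(2)·(-3)·(-6)] = 7/9
L_2(-3) = (1)·(-1)·(-7)/[(5)·(3)·(-3)] = -7/45
L_3(-3) = (1)·(-1)·(-4)/[(8)·(6)·(3)] = 1/36
Sum: 7·(7/20) + 1·(7/9) + (-5)·(-7/45) + 9·(1/36) = 383/90

383/90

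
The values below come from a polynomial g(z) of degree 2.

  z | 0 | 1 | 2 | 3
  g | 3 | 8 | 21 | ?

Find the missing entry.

The 3 known values determine g uniquely (degree ≤ 2).
L_0(3) = (2)·(1)/[(-1)·(-2)] = 1
L_1(3) = (3)·(1)/[(1)·(-1)] = -3
L_2(3) = (3)·(2)/[(2)·(1)] = 3
Sum: 3·(1) + 8·(-3) + 21·(3) = 42

42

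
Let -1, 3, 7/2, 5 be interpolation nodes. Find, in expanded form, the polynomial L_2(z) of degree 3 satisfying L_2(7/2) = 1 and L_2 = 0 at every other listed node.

L_2(z) = (z + 1)(z - 3)(z - 5) / [(9/2)·(1/2)·(-3/2)]
       = (z^3 - 7z^2 + 7z + 15) / (-27/8)

L_2(z) = -(8/27)z^3 + (56/27)z^2 - (56/27)z - 40/9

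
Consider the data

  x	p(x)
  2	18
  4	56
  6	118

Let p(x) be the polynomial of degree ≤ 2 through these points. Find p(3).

34

Using Newton's divided-difference form:
p[2,4] = (56 - 18) / (4 - 2) = 19
p[4,6] = (118 - 56) / (6 - 4) = 31
p[2,4,6] = (31 - 19) / (6 - 2) = 3
p(3) = 18 + 19·(1) + 3·(1)·(-1) = 34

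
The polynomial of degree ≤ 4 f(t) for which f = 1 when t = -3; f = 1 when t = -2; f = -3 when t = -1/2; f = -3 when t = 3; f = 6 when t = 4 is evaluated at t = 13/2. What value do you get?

L_0(13/2) = (17/2)·(7)·(7/2)·(5/2)/[(-1)·(-5/2)·(-6)·(-7)] = 119/24
L_1(13/2) = (19/2)·(7)·(7/2)·(5/2)/[(1)·(-3/2)·(-5)·(-6)] = -931/72
L_2(13/2) = (19/2)·(17/2)·(7/2)·(5/2)/[(5/2)·(3/2)·(-7/2)·(-9/2)] = 323/27
L_3(13/2) = (19/2)·(17/2)·(7)·(5/2)/[(6)·(5)·(7/2)·(-1)] = -323/24
L_4(13/2) = (19/2)·(17/2)·(7)·(7/2)/[(7)·(6)·(9/2)·(1)] = 2261/216
Sum: 1·(119/24) + 1·(-931/72) + (-3)·(323/27) + (-3)·(-323/24) + 6·(2261/216) = 4271/72

4271/72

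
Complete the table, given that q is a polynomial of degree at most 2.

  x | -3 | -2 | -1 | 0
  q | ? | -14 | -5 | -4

-31

The 3 known values determine q uniquely (degree ≤ 2).
Evaluate each Lagrange basis at x = -3:
L_0(-3) = (-2)·(-3)/[(-1)·(-2)] = 3
L_1(-3) = (-1)·(-3)/[(1)·(-1)] = -3
L_2(-3) = (-1)·(-2)/[(2)·(1)] = 1
Sum: (-14)·(3) + (-5)·(-3) + (-4)·(1) = -31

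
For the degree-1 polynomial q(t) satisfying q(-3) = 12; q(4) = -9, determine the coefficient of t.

L_0(t) = (t - 4) / [-7] = -(1/7)t + 4/7
L_1(t) = (t + 3) / [7] = (1/7)t + 3/7
q(t) = 12·L_0 + (-9)·L_1
Only the coefficient of t is needed; take it from each L_i and combine:
12·(-1/7) + (-9)·(1/7) = -3

-3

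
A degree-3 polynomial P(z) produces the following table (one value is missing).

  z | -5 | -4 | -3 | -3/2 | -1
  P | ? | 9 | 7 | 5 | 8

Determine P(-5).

18/5

The 4 known values determine P uniquely (degree ≤ 3).
L_0(-5) = (-2)·(-7/2)·(-4)/[(-1)·(-5/2)·(-3)] = 56/15
L_1(-5) = (-1)·(-7/2)·(-4)/[(1)·(-3/2)·(-2)] = -14/3
L_2(-5) = (-1)·(-2)·(-4)/[(5/2)·(3/2)·(-1/2)] = 64/15
L_3(-5) = (-1)·(-2)·(-7/2)/[(3)·(2)·(1/2)] = -7/3
Sum: 9·(56/15) + 7·(-14/3) + 5·(64/15) + 8·(-7/3) = 18/5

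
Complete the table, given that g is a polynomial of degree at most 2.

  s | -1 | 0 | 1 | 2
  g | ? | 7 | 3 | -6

6

The 3 known values determine g uniquely (degree ≤ 2).
Evaluate each Lagrange basis at s = -1:
L_0(-1) = (-2)·(-3)/[(-1)·(-2)] = 3
L_1(-1) = (-1)·(-3)/[(1)·(-1)] = -3
L_2(-1) = (-1)·(-2)/[(2)·(1)] = 1
Sum: 7·(3) + 3·(-3) + (-6)·(1) = 6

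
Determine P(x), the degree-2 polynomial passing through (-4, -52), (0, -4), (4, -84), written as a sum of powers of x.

P(x) = -4x^2 - 4x - 4

Build the Lagrange basis polynomials:
L_0(x) = x(x - 4) / [32] = (1/32)x^2 - (1/8)x
L_1(x) = (x + 4)(x - 4) / [-16] = -(1/16)x^2 + 1
L_2(x) = (x + 4)x / [32] = (1/32)x^2 + (1/8)x
P(x) = (-52)·L_0 + (-4)·L_1 + (-84)·L_2
  (-52)·L_0(x) = -(13/8)x^2 + (13/2)x
  (-4)·L_1(x) = (1/4)x^2 - 4
  (-84)·L_2(x) = -(21/8)x^2 - (21/2)x
Adding term by term: -4x^2 - 4x - 4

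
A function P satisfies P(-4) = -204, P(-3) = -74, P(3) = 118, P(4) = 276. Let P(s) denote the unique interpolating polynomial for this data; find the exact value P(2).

Evaluate each Lagrange basis at s = 2:
L_0(2) = (5)·(-1)·(-2)/[(-1)·(-7)·(-8)] = -5/28
L_1(2) = (6)·(-1)·(-2)/[(1)·(-6)·(-7)] = 2/7
L_2(2) = (6)·(5)·(-2)/[(7)·(6)·(-1)] = 10/7
L_3(2) = (6)·(5)·(-1)/[(8)·(7)·(1)] = -15/28
Sum: (-204)·(-5/28) + (-74)·(2/7) + 118·(10/7) + 276·(-15/28) = 36

36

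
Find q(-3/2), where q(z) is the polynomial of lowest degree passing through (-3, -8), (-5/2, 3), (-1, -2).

Using Newton's divided-difference form:
q[-3,-5/2] = (3 - (-8)) / (-5/2 - (-3)) = 22
q[-5/2,-1] = (-2 - 3) / (-1 - (-5/2)) = -10/3
q[-3,-5/2,-1] = (-10/3 - 22) / (-1 - (-3)) = -38/3
q(-3/2) = -8 + 22·(3/2) + (-38/3)·(3/2)·(1) = 6

6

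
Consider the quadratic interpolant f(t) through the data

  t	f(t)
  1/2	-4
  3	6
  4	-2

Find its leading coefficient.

-24/7

Build the Lagrange basis polynomials:
L_0(t) = (t - 3)(t - 4) / [35/4] = (4/35)t^2 - (4/5)t + 48/35
L_1(t) = (t - 1/2)(t - 4) / [-5/2] = -(2/5)t^2 + (9/5)t - 4/5
L_2(t) = (t - 1/2)(t - 3) / [7/2] = (2/7)t^2 - t + 3/7
f(t) = (-4)·L_0 + 6·L_1 + (-2)·L_2
Only the coefficient of t^2 is needed; take it from each L_i and combine:
(-4)·(4/35) + 6·(-2/5) + (-2)·(2/7) = -24/7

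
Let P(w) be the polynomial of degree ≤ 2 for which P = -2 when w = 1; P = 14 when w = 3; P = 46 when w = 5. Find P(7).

L_0(7) = (4)·(2)/[(-2)·(-4)] = 1
L_1(7) = (6)·(2)/[(2)·(-2)] = -3
L_2(7) = (6)·(4)/[(4)·(2)] = 3
Sum: (-2)·(1) + 14·(-3) + 46·(3) = 94

94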